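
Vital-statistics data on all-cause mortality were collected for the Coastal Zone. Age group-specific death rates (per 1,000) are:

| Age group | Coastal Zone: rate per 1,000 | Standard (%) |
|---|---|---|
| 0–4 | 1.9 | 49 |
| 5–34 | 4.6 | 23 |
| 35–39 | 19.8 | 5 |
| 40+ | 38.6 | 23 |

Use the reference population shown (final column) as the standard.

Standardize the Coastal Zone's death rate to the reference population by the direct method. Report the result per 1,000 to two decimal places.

11.86

Standard weights: 0.49, 0.23, 0.05, 0.23.
Standardized rate: 0.4900×1.9 + 0.2300×4.6 + 0.0500×19.8 + 0.2300×38.6 = 11.8570 per 1,000.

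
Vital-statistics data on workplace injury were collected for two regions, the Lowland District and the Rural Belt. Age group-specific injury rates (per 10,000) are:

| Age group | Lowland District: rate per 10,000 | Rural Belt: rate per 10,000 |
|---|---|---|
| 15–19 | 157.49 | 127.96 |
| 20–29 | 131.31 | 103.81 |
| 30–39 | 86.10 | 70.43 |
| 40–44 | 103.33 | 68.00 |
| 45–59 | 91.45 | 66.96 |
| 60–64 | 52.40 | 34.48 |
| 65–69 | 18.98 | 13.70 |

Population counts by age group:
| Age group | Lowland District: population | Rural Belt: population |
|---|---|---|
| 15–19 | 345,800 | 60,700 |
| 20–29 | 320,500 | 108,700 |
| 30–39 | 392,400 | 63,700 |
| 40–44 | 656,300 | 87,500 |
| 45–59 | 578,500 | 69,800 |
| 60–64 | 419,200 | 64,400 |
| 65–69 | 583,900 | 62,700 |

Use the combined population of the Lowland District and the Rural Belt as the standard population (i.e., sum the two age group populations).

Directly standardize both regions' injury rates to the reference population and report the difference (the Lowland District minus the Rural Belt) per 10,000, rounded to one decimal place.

Combined standard total = 3,814,100; weights = 0.1066, 0.1125, 0.1196, 0.1950, 0.1700, 0.1268, 0.1695.
The Lowland District: 0.1066×157.49 + 0.1125×131.31 + 0.1196×86.10 + 0.1950×103.33 + 0.1700×91.45 + 0.1268×52.40 + 0.1695×18.98 = 87.4138 per 10,000.
The Rural Belt: 0.1066×127.96 + 0.1125×103.81 + 0.1196×70.43 + 0.1950×68.00 + 0.1700×66.96 + 0.1268×34.48 + 0.1695×13.70 = 65.0784 per 10,000.
Difference = 87.4138 − 65.0784 = 22.3354.

22.3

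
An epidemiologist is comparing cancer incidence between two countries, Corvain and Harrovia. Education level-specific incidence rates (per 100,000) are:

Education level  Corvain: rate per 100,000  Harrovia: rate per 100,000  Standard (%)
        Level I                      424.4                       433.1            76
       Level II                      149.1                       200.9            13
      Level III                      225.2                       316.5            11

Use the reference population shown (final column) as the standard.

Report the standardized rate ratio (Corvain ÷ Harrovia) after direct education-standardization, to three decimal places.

Standard weights: 0.76, 0.13, 0.11.
Corvain: 0.7600×424.4 + 0.1300×149.1 + 0.1100×225.2 = 366.6990 per 100,000.
Harrovia: 0.7600×433.1 + 0.1300×200.9 + 0.1100×316.5 = 390.0880 per 100,000.
Ratio = 366.6990 ÷ 390.0880 = 0.94004.

0.940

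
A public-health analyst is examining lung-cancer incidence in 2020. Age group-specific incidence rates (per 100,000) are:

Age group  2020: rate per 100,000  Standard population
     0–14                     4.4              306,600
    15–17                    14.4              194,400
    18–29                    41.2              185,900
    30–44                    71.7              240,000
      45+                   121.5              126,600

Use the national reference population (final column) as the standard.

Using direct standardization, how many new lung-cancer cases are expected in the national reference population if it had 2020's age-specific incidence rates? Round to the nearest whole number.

Expected new lung-cancer cases = Σ (standard pop × age-specific rate ÷ 100,000)
= 306,600×4.4/100,000 + 194,400×14.4/100,000 + 185,900×41.2/100,000 + 240,000×71.7/100,000 + 126,600×121.5/100,000
= 13.49 + 27.99 + 76.59 + 172.08 + 153.82 = 443.97.

444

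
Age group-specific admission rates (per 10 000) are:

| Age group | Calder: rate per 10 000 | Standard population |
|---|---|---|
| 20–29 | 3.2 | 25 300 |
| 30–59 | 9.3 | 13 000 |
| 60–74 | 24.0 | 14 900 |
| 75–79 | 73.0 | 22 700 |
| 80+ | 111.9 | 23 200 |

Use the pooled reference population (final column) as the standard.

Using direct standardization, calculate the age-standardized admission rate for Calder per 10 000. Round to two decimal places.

Standard total = 99 100; weights = 0.2553, 0.1312, 0.1504, 0.2291, 0.2341.
Standardized rate: 0.2553×3.2 + 0.1312×9.3 + 0.1504×24.0 + 0.2291×73.0 + 0.2341×111.9 = 48.5635 per 10 000.

48.56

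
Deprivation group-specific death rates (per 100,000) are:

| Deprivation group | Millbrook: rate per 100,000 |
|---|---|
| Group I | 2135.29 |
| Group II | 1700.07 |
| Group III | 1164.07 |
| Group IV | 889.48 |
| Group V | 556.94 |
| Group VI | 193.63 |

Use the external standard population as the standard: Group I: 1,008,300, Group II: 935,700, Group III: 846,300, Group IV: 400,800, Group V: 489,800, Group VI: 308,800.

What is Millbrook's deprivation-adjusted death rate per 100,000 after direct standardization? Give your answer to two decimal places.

Standard total = 3,989,700; weights = 0.2527, 0.2345, 0.2121, 0.1005, 0.1228, 0.0774.
Standardized rate: 0.2527×2135.29 + 0.2345×1700.07 + 0.2121×1164.07 + 0.1005×889.48 + 0.1228×556.94 + 0.0774×193.63 = 1357.9985 per 100,000.

1358.00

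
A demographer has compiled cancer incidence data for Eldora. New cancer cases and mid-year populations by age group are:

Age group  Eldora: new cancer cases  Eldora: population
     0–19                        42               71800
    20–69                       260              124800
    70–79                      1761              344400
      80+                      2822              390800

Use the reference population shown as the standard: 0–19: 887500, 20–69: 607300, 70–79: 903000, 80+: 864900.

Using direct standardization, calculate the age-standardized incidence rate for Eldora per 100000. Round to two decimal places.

Age-specific rates per 100000 for Eldora: 58.50, 208.33, 511.32, 722.11.
Standard total = 3262700; weights = 0.2720, 0.1861, 0.2768, 0.2651.
Standardized rate: 0.2720×58.50 + 0.1861×208.33 + 0.2768×511.32 + 0.2651×722.11 = 387.6278 per 100000.

387.63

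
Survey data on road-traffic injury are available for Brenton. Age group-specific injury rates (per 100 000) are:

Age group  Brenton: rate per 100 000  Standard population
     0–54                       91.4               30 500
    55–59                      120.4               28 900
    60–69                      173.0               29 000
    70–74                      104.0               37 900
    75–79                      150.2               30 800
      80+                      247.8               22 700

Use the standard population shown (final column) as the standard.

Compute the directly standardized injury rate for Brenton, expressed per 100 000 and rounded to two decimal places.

Standard total = 179 800; weights = 0.1696, 0.1607, 0.1613, 0.2108, 0.1713, 0.1263.
Standardized rate: 0.1696×91.4 + 0.1607×120.4 + 0.1613×173.0 + 0.2108×104.0 + 0.1713×150.2 + 0.1263×247.8 = 141.6968 per 100 000.

141.70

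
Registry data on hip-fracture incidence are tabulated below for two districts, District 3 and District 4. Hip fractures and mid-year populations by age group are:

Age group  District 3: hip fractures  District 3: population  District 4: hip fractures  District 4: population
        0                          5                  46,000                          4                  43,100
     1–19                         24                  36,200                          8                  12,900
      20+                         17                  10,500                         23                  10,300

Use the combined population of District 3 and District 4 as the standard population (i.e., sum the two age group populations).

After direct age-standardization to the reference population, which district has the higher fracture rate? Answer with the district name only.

District 4

Age-specific rates per 100,000 for District 3: 10.87, 66.30, 161.90.
For District 4: 9.28, 62.02, 223.30.
Combined standard total = 159,000; weights = 0.5604, 0.3088, 0.1308.
District 3: 0.5604×10.87 + 0.3088×66.30 + 0.1308×161.90 = 47.7443 per 100,000.
District 4: 0.5604×9.28 + 0.3088×62.02 + 0.1308×223.30 = 53.5631 per 100,000.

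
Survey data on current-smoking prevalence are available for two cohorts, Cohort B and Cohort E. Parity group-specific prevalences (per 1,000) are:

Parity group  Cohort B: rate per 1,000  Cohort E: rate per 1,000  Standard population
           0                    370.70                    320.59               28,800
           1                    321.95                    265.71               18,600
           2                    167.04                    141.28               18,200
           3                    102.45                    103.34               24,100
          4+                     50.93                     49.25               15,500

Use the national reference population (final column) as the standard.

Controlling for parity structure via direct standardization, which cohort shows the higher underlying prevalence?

Standard total = 105,200; weights = 0.2738, 0.1768, 0.1730, 0.2291, 0.1473.
Cohort B: 0.2738×370.70 + 0.1768×321.95 + 0.1730×167.04 + 0.2291×102.45 + 0.1473×50.93 = 218.2796 per 1,000.
Cohort E: 0.2738×320.59 + 0.1768×265.71 + 0.1730×141.28 + 0.2291×103.34 + 0.1473×49.25 = 190.1175 per 1,000.

Cohort B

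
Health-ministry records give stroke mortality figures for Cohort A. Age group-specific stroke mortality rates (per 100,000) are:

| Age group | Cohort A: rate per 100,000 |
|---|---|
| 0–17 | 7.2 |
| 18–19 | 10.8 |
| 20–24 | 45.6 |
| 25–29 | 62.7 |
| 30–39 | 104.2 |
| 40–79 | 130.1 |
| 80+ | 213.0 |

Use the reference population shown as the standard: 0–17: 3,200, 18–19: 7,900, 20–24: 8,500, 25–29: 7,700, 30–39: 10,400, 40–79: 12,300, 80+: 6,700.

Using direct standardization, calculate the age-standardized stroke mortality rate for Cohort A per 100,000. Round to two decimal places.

89.77

Standard total = 56,700; weights = 0.0564, 0.1393, 0.1499, 0.1358, 0.1834, 0.2169, 0.1182.
Standardized rate: 0.0564×7.2 + 0.1393×10.8 + 0.1499×45.6 + 0.1358×62.7 + 0.1834×104.2 + 0.2169×130.1 + 0.1182×213.0 = 89.7665 per 100,000.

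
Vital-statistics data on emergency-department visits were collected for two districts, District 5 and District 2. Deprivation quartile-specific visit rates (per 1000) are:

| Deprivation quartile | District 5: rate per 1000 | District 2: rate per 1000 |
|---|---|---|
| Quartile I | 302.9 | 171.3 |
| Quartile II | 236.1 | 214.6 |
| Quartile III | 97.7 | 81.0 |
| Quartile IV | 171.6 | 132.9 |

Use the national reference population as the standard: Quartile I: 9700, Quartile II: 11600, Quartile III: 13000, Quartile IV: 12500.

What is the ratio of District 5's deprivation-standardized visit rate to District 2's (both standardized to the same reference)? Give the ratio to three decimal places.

1.324

Standard total = 46800; weights = 0.2073, 0.2479, 0.2778, 0.2671.
District 5: 0.2073×302.9 + 0.2479×236.1 + 0.2778×97.7 + 0.2671×171.6 = 194.2733 per 1000.
District 2: 0.2073×171.3 + 0.2479×214.6 + 0.2778×81.0 + 0.2671×132.9 = 146.6927 per 1000.
Ratio = 194.2733 ÷ 146.6927 = 1.32436.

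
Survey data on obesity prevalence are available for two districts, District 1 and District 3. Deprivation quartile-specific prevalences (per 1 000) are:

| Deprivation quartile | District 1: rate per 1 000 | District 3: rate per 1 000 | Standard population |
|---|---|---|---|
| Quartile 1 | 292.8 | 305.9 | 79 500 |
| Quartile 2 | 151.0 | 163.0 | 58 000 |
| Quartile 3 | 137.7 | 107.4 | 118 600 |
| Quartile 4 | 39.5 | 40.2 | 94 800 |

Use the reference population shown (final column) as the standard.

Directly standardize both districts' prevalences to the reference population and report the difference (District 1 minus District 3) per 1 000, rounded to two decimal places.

Standard total = 350 900; weights = 0.2266, 0.1653, 0.3380, 0.2702.
District 1: 0.2266×292.8 + 0.1653×151.0 + 0.3380×137.7 + 0.2702×39.5 = 148.5079 per 1 000.
District 3: 0.2266×305.9 + 0.1653×163.0 + 0.3380×107.4 + 0.2702×40.2 = 143.4074 per 1 000.
Difference = 148.5079 − 143.4074 = 5.1005.

5.10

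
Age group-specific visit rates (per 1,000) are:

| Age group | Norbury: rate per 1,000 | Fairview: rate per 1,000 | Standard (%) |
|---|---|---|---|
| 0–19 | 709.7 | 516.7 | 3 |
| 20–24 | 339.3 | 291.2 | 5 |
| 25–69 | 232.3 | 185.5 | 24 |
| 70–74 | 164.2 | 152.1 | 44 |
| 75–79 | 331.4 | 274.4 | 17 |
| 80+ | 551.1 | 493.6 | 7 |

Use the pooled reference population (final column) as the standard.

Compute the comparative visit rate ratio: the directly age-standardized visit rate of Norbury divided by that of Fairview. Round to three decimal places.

1.173

Standard weights: 0.03, 0.05, 0.24, 0.44, 0.17, 0.07.
Norbury: 0.0300×709.7 + 0.0500×339.3 + 0.2400×232.3 + 0.4400×164.2 + 0.1700×331.4 + 0.0700×551.1 = 261.1710 per 1,000.
Fairview: 0.0300×516.7 + 0.0500×291.2 + 0.2400×185.5 + 0.4400×152.1 + 0.1700×274.4 + 0.0700×493.6 = 222.7050 per 1,000.
Ratio = 261.1710 ÷ 222.7050 = 1.17272.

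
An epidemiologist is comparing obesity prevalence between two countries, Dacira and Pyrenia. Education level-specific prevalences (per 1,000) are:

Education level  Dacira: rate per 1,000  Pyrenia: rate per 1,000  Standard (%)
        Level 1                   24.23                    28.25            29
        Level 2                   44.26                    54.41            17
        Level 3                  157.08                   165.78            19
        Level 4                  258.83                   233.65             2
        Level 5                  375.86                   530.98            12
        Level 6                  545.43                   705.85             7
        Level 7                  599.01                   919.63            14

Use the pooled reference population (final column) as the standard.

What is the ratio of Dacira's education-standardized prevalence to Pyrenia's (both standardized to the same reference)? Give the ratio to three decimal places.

Standard weights: 0.29, 0.17, 0.19, 0.02, 0.12, 0.07, 0.14.
Dacira: 0.2900×24.23 + 0.1700×44.26 + 0.1900×157.08 + 0.0200×258.83 + 0.1200×375.86 + 0.0700×545.43 + 0.1400×599.01 = 216.7174 per 1,000.
Pyrenia: 0.2900×28.25 + 0.1700×54.41 + 0.1900×165.78 + 0.0200×233.65 + 0.1200×530.98 + 0.0700×705.85 + 0.1400×919.63 = 295.4887 per 1,000.
Ratio = 216.7174 ÷ 295.4887 = 0.73342.

0.733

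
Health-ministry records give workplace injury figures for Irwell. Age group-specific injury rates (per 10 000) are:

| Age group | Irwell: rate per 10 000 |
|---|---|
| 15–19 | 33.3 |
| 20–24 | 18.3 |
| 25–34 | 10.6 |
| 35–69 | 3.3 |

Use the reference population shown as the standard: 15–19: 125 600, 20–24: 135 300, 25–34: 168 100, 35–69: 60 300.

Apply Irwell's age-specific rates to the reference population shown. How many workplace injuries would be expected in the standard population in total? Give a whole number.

864

Expected workplace injuries = Σ (standard pop × age-specific rate ÷ 10 000)
= 125 600×33.3/10 000 + 135 300×18.3/10 000 + 168 100×10.6/10 000 + 60 300×3.3/10 000
= 418.25 + 247.60 + 178.19 + 19.90 = 863.93.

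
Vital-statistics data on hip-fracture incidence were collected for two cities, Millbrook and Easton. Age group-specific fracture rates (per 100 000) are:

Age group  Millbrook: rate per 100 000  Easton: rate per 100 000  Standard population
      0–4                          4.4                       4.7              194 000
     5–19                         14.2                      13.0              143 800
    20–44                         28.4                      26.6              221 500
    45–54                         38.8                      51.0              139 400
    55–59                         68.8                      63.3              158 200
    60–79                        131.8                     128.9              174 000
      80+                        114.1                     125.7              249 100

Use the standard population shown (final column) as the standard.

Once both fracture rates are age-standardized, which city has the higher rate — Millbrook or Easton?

Easton

Standard total = 1 280 000; weights = 0.1516, 0.1123, 0.1730, 0.1089, 0.1236, 0.1359, 0.1946.
Millbrook: 0.1516×4.4 + 0.1123×14.2 + 0.1730×28.4 + 0.1089×38.8 + 0.1236×68.8 + 0.1359×131.8 + 0.1946×114.1 = 60.0270 per 100 000.
Easton: 0.1516×4.7 + 0.1123×13.0 + 0.1730×26.6 + 0.1089×51.0 + 0.1236×63.3 + 0.1359×128.9 + 0.1946×125.7 = 62.1383 per 100 000.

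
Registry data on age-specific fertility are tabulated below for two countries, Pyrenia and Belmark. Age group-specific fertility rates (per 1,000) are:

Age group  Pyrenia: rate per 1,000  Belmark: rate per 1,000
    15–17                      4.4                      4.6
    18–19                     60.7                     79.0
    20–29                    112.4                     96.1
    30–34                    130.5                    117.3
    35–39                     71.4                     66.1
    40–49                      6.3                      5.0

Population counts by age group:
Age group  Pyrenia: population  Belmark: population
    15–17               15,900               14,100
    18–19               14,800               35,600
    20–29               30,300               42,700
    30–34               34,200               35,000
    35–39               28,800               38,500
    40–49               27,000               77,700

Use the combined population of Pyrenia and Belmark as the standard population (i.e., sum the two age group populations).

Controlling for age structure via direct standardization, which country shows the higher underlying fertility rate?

Pyrenia

Combined standard total = 394,600; weights = 0.0760, 0.1277, 0.1850, 0.1754, 0.1706, 0.2653.
Pyrenia: 0.0760×4.4 + 0.1277×60.7 + 0.1850×112.4 + 0.1754×130.5 + 0.1706×71.4 + 0.2653×6.3 = 65.6156 per 1,000.
Belmark: 0.0760×4.6 + 0.1277×79.0 + 0.1850×96.1 + 0.1754×117.3 + 0.1706×66.1 + 0.2653×5.0 = 61.3890 per 1,000.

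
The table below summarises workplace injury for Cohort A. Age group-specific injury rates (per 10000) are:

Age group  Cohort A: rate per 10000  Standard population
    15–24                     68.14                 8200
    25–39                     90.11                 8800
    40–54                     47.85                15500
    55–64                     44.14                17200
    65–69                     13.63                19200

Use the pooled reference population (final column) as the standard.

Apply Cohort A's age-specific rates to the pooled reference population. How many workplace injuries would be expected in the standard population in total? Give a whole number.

Expected workplace injuries = Σ (standard pop × age-specific rate ÷ 10000)
= 8200×68.14/10000 + 8800×90.11/10000 + 15500×47.85/10000 + 17200×44.14/10000 + 19200×13.63/10000
= 55.87 + 79.30 + 74.17 + 75.92 + 26.17 = 311.43.

311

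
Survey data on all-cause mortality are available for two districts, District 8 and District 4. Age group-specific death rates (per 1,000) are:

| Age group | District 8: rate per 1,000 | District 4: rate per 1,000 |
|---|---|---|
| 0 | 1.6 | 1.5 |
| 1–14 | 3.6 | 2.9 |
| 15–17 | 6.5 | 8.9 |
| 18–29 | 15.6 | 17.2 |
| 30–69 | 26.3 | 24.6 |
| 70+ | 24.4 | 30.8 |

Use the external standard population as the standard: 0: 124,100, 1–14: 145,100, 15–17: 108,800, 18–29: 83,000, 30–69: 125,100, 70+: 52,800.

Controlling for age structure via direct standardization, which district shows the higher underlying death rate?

Standard total = 638,900; weights = 0.1942, 0.2271, 0.1703, 0.1299, 0.1958, 0.0826.
District 8: 0.1942×1.6 + 0.2271×3.6 + 0.1703×6.5 + 0.1299×15.6 + 0.1958×26.3 + 0.0826×24.4 = 11.4280 per 1,000.
District 4: 0.1942×1.5 + 0.2271×2.9 + 0.1703×8.9 + 0.1299×17.2 + 0.1958×24.6 + 0.0826×30.8 = 12.0622 per 1,000.

District 4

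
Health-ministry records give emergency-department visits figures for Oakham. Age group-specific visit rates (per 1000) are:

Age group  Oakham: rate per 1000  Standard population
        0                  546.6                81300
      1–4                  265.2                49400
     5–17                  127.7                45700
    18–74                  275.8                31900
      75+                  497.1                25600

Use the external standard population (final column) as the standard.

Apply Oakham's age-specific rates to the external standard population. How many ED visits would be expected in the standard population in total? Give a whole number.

84899

Expected ED visits = Σ (standard pop × age-specific rate ÷ 1000)
= 81300×546.6/1000 + 49400×265.2/1000 + 45700×127.7/1000 + 31900×275.8/1000 + 25600×497.1/1000
= 44438.58 + 13100.88 + 5835.89 + 8798.02 + 12725.76 = 84899.13.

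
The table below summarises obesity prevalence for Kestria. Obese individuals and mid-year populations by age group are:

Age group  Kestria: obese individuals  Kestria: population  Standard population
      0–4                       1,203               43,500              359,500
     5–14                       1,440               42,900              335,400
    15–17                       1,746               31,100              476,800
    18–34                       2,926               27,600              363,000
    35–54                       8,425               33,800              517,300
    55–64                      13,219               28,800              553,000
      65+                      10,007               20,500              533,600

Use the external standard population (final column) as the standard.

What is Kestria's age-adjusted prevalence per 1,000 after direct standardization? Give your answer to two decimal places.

232.49

Age-specific rates per 1,000 for Kestria: 27.655, 33.566, 56.141, 106.014, 249.260, 458.993, 488.146.
Standard total = 3,138,600; weights = 0.1145, 0.1069, 0.1519, 0.1157, 0.1648, 0.1762, 0.1700.
Standardized rate: 0.1145×27.655 + 0.1069×33.566 + 0.1519×56.141 + 0.1157×106.014 + 0.1648×249.260 + 0.1762×458.993 + 0.1700×488.146 = 232.4897 per 1,000.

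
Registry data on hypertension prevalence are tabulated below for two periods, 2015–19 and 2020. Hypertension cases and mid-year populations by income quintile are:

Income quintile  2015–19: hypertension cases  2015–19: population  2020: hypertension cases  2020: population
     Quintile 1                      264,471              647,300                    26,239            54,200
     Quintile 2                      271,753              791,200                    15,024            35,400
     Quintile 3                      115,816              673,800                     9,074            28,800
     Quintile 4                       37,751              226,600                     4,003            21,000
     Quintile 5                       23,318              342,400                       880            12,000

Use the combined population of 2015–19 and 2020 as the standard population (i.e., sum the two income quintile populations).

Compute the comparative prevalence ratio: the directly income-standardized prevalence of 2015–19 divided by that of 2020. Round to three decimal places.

0.768

Income-specific rates per 1,000 for 2015–19: 408.576, 343.469, 171.885, 166.598, 68.102.
For 2020: 484.114, 424.407, 315.069, 190.619, 73.333.
Combined standard total = 2,832,700; weights = 0.2476, 0.2918, 0.2480, 0.0874, 0.1251.
2015–19: 0.2476×408.576 + 0.2918×343.469 + 0.2480×171.885 + 0.0874×166.598 + 0.1251×68.102 = 267.1228 per 1,000.
2020: 0.2476×484.114 + 0.2918×424.407 + 0.2480×315.069 + 0.0874×190.619 + 0.1251×73.333 = 347.7161 per 1,000.
Ratio = 267.1228 ÷ 347.7161 = 0.76822.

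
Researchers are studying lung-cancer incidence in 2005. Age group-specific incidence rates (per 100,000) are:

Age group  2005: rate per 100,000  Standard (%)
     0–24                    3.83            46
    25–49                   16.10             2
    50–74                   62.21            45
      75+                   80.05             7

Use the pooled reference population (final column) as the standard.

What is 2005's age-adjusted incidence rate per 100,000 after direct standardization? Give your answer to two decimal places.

35.68

Standard weights: 0.46, 0.02, 0.45, 0.07.
Standardized rate: 0.4600×3.83 + 0.0200×16.10 + 0.4500×62.21 + 0.0700×80.05 = 35.6818 per 100,000.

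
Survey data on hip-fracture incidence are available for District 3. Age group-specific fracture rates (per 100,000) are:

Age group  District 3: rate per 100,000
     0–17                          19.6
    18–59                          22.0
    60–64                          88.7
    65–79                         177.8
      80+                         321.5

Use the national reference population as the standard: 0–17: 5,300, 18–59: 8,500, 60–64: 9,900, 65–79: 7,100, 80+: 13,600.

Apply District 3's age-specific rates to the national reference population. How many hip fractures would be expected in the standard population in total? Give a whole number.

Expected hip fractures = Σ (standard pop × age-specific rate ÷ 100,000)
= 5,300×19.6/100,000 + 8,500×22.0/100,000 + 9,900×88.7/100,000 + 7,100×177.8/100,000 + 13,600×321.5/100,000
= 1.04 + 1.87 + 8.78 + 12.62 + 43.72 = 68.04.

68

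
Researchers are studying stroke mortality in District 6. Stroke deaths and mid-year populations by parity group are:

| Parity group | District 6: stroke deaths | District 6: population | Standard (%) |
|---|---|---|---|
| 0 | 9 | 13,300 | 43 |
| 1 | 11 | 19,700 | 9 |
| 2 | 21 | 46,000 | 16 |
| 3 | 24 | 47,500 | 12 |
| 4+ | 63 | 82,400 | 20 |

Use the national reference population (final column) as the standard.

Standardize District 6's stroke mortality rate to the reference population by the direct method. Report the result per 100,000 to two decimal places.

Parity-specific rates per 100,000 for District 6: 67.67, 55.84, 45.65, 50.53, 76.46.
Standard weights: 0.43, 0.09, 0.16, 0.12, 0.20.
Standardized rate: 0.4300×67.67 + 0.0900×55.84 + 0.1600×45.65 + 0.1200×50.53 + 0.2000×76.46 = 62.7819 per 100,000.

62.78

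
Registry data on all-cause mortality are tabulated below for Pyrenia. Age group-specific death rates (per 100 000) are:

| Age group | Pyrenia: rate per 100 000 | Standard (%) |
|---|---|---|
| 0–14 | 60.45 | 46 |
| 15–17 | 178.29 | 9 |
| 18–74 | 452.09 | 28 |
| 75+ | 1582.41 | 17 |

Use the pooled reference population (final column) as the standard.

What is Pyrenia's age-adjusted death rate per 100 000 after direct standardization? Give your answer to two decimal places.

439.45

Standard weights: 0.46, 0.09, 0.28, 0.17.
Standardized rate: 0.4600×60.45 + 0.0900×178.29 + 0.2800×452.09 + 0.1700×1582.41 = 439.4480 per 100 000.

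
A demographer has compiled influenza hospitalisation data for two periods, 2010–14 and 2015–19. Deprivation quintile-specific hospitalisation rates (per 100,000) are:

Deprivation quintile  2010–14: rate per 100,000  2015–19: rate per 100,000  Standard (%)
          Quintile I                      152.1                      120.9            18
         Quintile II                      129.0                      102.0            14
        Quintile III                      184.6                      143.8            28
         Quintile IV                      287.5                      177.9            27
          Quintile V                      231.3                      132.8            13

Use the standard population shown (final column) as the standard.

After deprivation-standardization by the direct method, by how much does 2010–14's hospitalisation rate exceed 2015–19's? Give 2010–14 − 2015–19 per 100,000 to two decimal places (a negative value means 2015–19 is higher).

63.22

Standard weights: 0.18, 0.14, 0.28, 0.27, 0.13.
2010–14: 0.1800×152.1 + 0.1400×129.0 + 0.2800×184.6 + 0.2700×287.5 + 0.1300×231.3 = 204.8200 per 100,000.
2015–19: 0.1800×120.9 + 0.1400×102.0 + 0.2800×143.8 + 0.2700×177.9 + 0.1300×132.8 = 141.6030 per 100,000.
Difference = 204.8200 − 141.6030 = 63.2170.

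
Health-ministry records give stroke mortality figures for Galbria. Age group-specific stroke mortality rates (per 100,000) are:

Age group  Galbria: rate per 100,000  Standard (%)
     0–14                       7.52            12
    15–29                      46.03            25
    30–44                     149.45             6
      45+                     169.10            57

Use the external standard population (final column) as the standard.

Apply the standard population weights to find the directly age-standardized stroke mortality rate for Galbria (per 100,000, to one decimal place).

Standard weights: 0.12, 0.25, 0.06, 0.57.
Standardized rate: 0.1200×7.52 + 0.2500×46.03 + 0.0600×149.45 + 0.5700×169.10 = 117.7639 per 100,000.

117.8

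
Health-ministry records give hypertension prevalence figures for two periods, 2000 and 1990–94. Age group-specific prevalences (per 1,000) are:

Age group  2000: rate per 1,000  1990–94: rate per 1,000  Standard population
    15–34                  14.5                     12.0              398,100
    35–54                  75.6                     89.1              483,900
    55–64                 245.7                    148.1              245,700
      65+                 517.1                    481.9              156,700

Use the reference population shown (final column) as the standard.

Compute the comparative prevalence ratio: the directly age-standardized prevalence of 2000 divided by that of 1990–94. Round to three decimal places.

Standard total = 1,284,400; weights = 0.3100, 0.3768, 0.1913, 0.1220.
2000: 0.3100×14.5 + 0.3768×75.6 + 0.1913×245.7 + 0.1220×517.1 = 143.0655 per 1,000.
1990–94: 0.3100×12.0 + 0.3768×89.1 + 0.1913×148.1 + 0.1220×481.9 = 124.4119 per 1,000.
Ratio = 143.0655 ÷ 124.4119 = 1.14993.

1.150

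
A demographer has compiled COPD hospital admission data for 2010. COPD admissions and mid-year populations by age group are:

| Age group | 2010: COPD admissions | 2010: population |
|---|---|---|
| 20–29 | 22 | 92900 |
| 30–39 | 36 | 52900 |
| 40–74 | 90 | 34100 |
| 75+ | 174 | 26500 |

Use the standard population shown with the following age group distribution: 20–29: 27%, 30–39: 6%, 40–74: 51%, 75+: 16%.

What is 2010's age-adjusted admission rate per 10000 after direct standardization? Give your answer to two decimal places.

25.01

Age-specific rates per 10000 for 2010: 2.37, 6.81, 26.39, 65.66.
Standard weights: 0.27, 0.06, 0.51, 0.16.
Standardized rate: 0.2700×2.37 + 0.0600×6.81 + 0.5100×26.39 + 0.1600×65.66 = 25.0138 per 10000.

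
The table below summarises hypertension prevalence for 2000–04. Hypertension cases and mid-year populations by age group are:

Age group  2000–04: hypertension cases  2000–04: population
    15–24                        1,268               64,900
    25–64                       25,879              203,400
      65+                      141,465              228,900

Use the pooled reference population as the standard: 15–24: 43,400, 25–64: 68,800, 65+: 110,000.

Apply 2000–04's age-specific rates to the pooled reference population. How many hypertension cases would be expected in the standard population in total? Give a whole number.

77584

Age-specific rates per 1,000 for 2000–04: 19.538, 127.232, 618.021.
Expected hypertension cases = Σ (standard pop × age-specific rate ÷ 1,000)
= 43,400×19.538/1,000 + 68,800×127.232/1,000 + 110,000×618.021/1,000
= 847.94 + 8753.57 + 67982.31 = 77583.81.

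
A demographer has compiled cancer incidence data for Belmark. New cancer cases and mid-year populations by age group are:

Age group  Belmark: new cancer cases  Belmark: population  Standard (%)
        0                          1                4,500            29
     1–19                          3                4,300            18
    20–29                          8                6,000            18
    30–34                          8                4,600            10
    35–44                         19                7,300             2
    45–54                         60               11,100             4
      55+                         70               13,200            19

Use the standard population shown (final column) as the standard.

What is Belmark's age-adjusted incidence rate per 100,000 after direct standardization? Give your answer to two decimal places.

187.98

Age-specific rates per 100,000 for Belmark: 22.22, 69.77, 133.33, 173.91, 260.27, 540.54, 530.30.
Standard weights: 0.29, 0.18, 0.18, 0.10, 0.02, 0.04, 0.19.
Standardized rate: 0.2900×22.22 + 0.1800×69.77 + 0.1800×133.33 + 0.1000×173.91 + 0.0200×260.27 + 0.0400×540.54 + 0.1900×530.30 = 187.9786 per 100,000.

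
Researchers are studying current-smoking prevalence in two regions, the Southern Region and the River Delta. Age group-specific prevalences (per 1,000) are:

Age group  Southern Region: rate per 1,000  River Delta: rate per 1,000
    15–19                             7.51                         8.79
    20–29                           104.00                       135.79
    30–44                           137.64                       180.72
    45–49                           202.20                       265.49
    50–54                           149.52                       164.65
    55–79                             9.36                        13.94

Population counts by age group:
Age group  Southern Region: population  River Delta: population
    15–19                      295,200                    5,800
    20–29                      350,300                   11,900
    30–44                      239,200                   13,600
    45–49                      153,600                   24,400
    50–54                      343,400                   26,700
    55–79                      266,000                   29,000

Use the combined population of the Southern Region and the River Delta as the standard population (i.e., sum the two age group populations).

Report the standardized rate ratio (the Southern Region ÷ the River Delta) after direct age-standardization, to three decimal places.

Combined standard total = 1,759,100; weights = 0.1711, 0.2059, 0.1437, 0.1012, 0.2104, 0.1677.
The Southern Region: 0.1711×7.51 + 0.2059×104.00 + 0.1437×137.64 + 0.1012×202.20 + 0.2104×149.52 + 0.1677×9.36 = 95.9666 per 1,000.
The River Delta: 0.1711×8.79 + 0.2059×135.79 + 0.1437×180.72 + 0.1012×265.49 + 0.2104×164.65 + 0.1677×13.94 = 119.2777 per 1,000.
Ratio = 95.9666 ÷ 119.2777 = 0.80456.

0.805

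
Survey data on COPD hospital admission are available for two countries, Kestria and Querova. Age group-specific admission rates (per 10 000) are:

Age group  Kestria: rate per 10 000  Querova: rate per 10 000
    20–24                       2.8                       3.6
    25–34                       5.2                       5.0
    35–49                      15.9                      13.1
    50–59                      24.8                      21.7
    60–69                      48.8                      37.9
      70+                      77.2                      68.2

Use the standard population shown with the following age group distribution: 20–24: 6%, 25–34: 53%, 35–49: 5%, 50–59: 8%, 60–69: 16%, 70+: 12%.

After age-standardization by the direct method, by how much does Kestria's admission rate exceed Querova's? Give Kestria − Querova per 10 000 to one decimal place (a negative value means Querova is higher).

3.3

Standard weights: 0.06, 0.53, 0.05, 0.08, 0.16, 0.12.
Kestria: 0.0600×2.8 + 0.5300×5.2 + 0.0500×15.9 + 0.0800×24.8 + 0.1600×48.8 + 0.1200×77.2 = 22.7750 per 10 000.
Querova: 0.0600×3.6 + 0.5300×5.0 + 0.0500×13.1 + 0.0800×21.7 + 0.1600×37.9 + 0.1200×68.2 = 19.5050 per 10 000.
Difference = 22.7750 − 19.5050 = 3.2700.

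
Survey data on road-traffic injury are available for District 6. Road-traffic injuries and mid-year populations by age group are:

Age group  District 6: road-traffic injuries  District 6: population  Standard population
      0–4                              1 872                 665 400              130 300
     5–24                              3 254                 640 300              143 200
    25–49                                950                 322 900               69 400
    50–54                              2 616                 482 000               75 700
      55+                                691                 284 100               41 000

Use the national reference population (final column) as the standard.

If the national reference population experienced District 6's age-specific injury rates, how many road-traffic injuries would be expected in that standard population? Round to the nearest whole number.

Age-specific rates per 100 000 for District 6: 281.33, 508.20, 294.21, 542.74, 243.22.
Expected road-traffic injuries = Σ (standard pop × age-specific rate ÷ 100 000)
= 130 300×281.33/100 000 + 143 200×508.20/100 000 + 69 400×294.21/100 000 + 75 700×542.74/100 000 + 41 000×243.22/100 000
= 366.58 + 727.74 + 204.18 + 410.85 + 99.72 = 1809.08.

1809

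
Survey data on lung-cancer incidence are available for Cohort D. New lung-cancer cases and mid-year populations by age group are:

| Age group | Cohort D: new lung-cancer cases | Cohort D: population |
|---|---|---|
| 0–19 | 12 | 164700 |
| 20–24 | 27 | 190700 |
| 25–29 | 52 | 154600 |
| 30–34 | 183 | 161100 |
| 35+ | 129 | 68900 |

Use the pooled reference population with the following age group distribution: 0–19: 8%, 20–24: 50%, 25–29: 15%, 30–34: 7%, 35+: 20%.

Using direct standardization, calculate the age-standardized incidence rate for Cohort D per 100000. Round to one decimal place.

58.1

Age-specific rates per 100000 for Cohort D: 7.29, 14.16, 33.64, 113.59, 187.23.
Standard weights: 0.08, 0.50, 0.15, 0.07, 0.20.
Standardized rate: 0.0800×7.29 + 0.5000×14.16 + 0.1500×33.64 + 0.0700×113.59 + 0.2000×187.23 = 58.1045 per 100000.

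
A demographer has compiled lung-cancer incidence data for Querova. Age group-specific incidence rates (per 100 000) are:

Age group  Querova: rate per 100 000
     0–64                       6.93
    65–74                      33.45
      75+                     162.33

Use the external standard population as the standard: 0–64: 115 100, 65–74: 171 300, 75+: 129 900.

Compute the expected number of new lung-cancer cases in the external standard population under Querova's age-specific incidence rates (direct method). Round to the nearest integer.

276

Expected new lung-cancer cases = Σ (standard pop × age-specific rate ÷ 100 000)
= 115 100×6.93/100 000 + 171 300×33.45/100 000 + 129 900×162.33/100 000
= 7.98 + 57.30 + 210.87 = 276.14.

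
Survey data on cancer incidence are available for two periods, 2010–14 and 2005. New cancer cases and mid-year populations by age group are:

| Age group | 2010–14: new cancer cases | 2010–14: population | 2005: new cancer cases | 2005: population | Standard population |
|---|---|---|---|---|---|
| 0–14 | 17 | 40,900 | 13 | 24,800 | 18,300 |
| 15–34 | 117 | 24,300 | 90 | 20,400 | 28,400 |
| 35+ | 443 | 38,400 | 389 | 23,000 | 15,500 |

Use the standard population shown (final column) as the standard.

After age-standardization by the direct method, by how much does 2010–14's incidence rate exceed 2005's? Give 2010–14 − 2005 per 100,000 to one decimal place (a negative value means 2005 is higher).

Age-specific rates per 100,000 for 2010–14: 41.56, 481.48, 1153.65.
For 2005: 52.42, 441.18, 1691.30.
Standard total = 62,200; weights = 0.2942, 0.4566, 0.2492.
2010–14: 0.2942×41.56 + 0.4566×481.48 + 0.2492×1153.65 = 519.5534 per 100,000.
2005: 0.2942×52.42 + 0.4566×441.18 + 0.2492×1691.30 = 638.3264 per 100,000.
Difference = 519.5534 − 638.3264 = -118.7730.

-118.8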